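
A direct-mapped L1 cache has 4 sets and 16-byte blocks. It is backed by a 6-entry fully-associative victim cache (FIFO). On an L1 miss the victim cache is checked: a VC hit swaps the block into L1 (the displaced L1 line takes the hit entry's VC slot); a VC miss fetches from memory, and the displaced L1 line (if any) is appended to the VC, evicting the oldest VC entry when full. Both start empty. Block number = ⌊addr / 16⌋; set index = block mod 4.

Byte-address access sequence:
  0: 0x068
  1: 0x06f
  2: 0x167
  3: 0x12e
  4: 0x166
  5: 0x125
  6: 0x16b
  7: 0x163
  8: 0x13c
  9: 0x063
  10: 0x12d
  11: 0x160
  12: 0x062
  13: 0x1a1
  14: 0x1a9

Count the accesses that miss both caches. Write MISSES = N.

MISSES = 5

0: 0x68 (blk 6, set 2) → MISS  vc=[]
1: 0x6f (blk 6, set 2) → L1-HIT  vc=[]
2: 0x167 (blk 22, set 2) → MISS  vc=[6]
3: 0x12e (blk 18, set 2) → MISS  vc=[6, 22]
4: 0x166 (blk 22, set 2) → VC-HIT  vc=[6, 18]
5: 0x125 (blk 18, set 2) → VC-HIT  vc=[6, 22]
6: 0x16b (blk 22, set 2) → VC-HIT  vc=[6, 18]
7: 0x163 (blk 22, set 2) → L1-HIT  vc=[6, 18]
8: 0x13c (blk 19, set 3) → MISS  vc=[6, 18]
9: 0x63 (blk 6, set 2) → VC-HIT  vc=[22, 18]
10: 0x12d (blk 18, set 2) → VC-HIT  vc=[22, 6]
11: 0x160 (blk 22, set 2) → VC-HIT  vc=[18, 6]
12: 0x62 (blk 6, set 2) → VC-HIT  vc=[18, 22]
13: 0x1a1 (blk 26, set 2) → MISS  vc=[18, 22, 6]
14: 0x1a9 (blk 26, set 2) → L1-HIT  vc=[18, 22, 6]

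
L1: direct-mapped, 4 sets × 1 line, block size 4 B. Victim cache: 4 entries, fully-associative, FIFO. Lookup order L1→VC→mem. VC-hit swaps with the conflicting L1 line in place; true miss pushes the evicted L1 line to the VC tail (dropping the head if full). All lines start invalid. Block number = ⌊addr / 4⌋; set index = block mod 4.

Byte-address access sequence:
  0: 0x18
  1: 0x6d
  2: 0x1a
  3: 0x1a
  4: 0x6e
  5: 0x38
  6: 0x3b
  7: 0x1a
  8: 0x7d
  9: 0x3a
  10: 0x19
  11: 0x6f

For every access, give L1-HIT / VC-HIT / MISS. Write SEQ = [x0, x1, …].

SEQ = [MISS, MISS, L1-HIT, L1-HIT, L1-HIT, MISS, L1-HIT, VC-HIT, MISS, VC-HIT, VC-HIT, VC-HIT]

  [0] addr=0x18 blk=6 s=2: MISS | VC []
  [1] addr=0x6d blk=27 s=3: MISS | VC []
  [2] addr=0x1a blk=6 s=2: L1-HIT | VC []
  [3] addr=0x1a blk=6 s=2: L1-HIT | VC []
  [4] addr=0x6e blk=27 s=3: L1-HIT | VC []
  [5] addr=0x38 blk=14 s=2: MISS | VC [6]
  [6] addr=0x3b blk=14 s=2: L1-HIT | VC [6]
  [7] addr=0x1a blk=6 s=2: VC-HIT | VC [14]
  [8] addr=0x7d blk=31 s=3: MISS | VC [14, 27]
  [9] addr=0x3a blk=14 s=2: VC-HIT | VC [6, 27]
  [10] addr=0x19 blk=6 s=2: VC-HIT | VC [14, 27]
  [11] addr=0x6f blk=27 s=3: VC-HIT | VC [14, 31]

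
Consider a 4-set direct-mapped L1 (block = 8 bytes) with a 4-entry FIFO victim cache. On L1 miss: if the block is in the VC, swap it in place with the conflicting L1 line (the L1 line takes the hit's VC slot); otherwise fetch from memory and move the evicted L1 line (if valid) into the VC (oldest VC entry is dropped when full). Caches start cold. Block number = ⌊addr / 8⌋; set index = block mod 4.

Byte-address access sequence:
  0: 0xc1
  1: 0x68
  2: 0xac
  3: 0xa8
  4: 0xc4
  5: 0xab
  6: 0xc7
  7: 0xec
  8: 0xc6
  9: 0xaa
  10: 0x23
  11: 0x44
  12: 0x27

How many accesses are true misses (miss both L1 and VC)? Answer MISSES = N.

#0 0xc1→b24/s0 MISS; vc=[]
#1 0x68→b13/s1 MISS; vc=[]
#2 0xac→b21/s1 MISS; vc=[13]
#3 0xa8→b21/s1 L1-HIT; vc=[13]
#4 0xc4→b24/s0 L1-HIT; vc=[13]
#5 0xab→b21/s1 L1-HIT; vc=[13]
#6 0xc7→b24/s0 L1-HIT; vc=[13]
#7 0xec→b29/s1 MISS; vc=[13,21]
#8 0xc6→b24/s0 L1-HIT; vc=[13,21]
#9 0xaa→b21/s1 VC-HIT; vc=[13,29]
#10 0x23→b4/s0 MISS; vc=[13,29,24]
#11 0x44→b8/s0 MISS; vc=[13,29,24,4]
#12 0x27→b4/s0 VC-HIT; vc=[13,29,24,8]

MISSES = 6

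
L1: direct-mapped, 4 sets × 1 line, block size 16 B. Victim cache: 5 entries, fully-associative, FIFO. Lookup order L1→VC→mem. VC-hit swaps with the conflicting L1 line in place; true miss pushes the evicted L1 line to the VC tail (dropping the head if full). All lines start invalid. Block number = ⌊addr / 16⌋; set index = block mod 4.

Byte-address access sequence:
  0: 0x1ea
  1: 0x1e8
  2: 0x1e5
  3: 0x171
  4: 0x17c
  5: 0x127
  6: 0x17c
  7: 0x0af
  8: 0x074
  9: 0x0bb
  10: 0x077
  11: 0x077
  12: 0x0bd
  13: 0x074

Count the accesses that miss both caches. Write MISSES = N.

MISSES = 6

0: 0x1ea (blk 30, set 2) → MISS  vc=[]
1: 0x1e8 (blk 30, set 2) → L1-HIT  vc=[]
2: 0x1e5 (blk 30, set 2) → L1-HIT  vc=[]
3: 0x171 (blk 23, set 3) → MISS  vc=[]
4: 0x17c (blk 23, set 3) → L1-HIT  vc=[]
5: 0x127 (blk 18, set 2) → MISS  vc=[30]
6: 0x17c (blk 23, set 3) → L1-HIT  vc=[30]
7: 0xaf (blk 10, set 2) → MISS  vc=[30, 18]
8: 0x74 (blk 7, set 3) → MISS  vc=[30, 18, 23]
9: 0xbb (blk 11, set 3) → MISS  vc=[30, 18, 23, 7]
10: 0x77 (blk 7, set 3) → VC-HIT  vc=[30, 18, 23, 11]
11: 0x77 (blk 7, set 3) → L1-HIT  vc=[30, 18, 23, 11]
12: 0xbd (blk 11, set 3) → VC-HIT  vc=[30, 18, 23, 7]
13: 0x74 (blk 7, set 3) → VC-HIT  vc=[30, 18, 23, 11]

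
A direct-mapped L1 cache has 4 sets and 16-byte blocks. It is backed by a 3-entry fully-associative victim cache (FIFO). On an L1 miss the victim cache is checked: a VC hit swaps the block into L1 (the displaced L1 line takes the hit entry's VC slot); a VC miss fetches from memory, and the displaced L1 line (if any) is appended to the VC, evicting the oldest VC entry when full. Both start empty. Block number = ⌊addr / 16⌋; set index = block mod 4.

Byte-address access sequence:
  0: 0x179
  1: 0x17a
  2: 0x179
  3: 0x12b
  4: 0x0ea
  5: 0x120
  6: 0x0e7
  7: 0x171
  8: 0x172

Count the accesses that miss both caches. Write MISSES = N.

0: 0x179 (blk 23, set 3) → MISS  vc=[]
1: 0x17a (blk 23, set 3) → L1-HIT  vc=[]
2: 0x179 (blk 23, set 3) → L1-HIT  vc=[]
3: 0x12b (blk 18, set 2) → MISS  vc=[]
4: 0xea (blk 14, set 2) → MISS  vc=[18]
5: 0x120 (blk 18, set 2) → VC-HIT  vc=[14]
6: 0xe7 (blk 14, set 2) → VC-HIT  vc=[18]
7: 0x171 (blk 23, set 3) → L1-HIT  vc=[18]
8: 0x172 (blk 23, set 3) → L1-HIT  vc=[18]

MISSES = 3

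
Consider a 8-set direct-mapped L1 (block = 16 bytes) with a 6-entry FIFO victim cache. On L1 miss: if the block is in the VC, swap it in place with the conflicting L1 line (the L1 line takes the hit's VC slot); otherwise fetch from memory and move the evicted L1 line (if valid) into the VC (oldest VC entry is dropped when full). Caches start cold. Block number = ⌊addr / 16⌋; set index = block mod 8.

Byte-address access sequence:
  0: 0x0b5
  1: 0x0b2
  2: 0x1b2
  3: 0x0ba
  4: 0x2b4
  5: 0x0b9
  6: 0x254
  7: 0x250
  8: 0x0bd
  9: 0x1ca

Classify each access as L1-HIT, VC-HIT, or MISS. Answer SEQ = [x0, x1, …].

#0 0xb5→b11/s3 MISS; vc=[]
#1 0xb2→b11/s3 L1-HIT; vc=[]
#2 0x1b2→b27/s3 MISS; vc=[11]
#3 0xba→b11/s3 VC-HIT; vc=[27]
#4 0x2b4→b43/s3 MISS; vc=[27,11]
#5 0xb9→b11/s3 VC-HIT; vc=[27,43]
#6 0x254→b37/s5 MISS; vc=[27,43]
#7 0x250→b37/s5 L1-HIT; vc=[27,43]
#8 0xbd→b11/s3 L1-HIT; vc=[27,43]
#9 0x1ca→b28/s4 MISS; vc=[27,43]

SEQ = [MISS, L1-HIT, MISS, VC-HIT, MISS, VC-HIT, MISS, L1-HIT, L1-HIT, MISS]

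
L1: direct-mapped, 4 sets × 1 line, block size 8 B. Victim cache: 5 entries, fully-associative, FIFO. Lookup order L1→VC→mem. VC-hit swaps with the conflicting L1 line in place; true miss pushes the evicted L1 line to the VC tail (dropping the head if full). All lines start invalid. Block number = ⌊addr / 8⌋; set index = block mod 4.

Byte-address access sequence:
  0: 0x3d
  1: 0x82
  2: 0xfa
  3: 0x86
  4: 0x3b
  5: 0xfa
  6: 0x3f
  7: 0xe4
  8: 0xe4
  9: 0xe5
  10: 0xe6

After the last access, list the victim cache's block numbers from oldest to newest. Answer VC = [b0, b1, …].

0: 0x3d (blk 7, set 3) → MISS  vc=[]
1: 0x82 (blk 16, set 0) → MISS  vc=[]
2: 0xfa (blk 31, set 3) → MISS  vc=[7]
3: 0x86 (blk 16, set 0) → L1-HIT  vc=[7]
4: 0x3b (blk 7, set 3) → VC-HIT  vc=[31]
5: 0xfa (blk 31, set 3) → VC-HIT  vc=[7]
6: 0x3f (blk 7, set 3) → VC-HIT  vc=[31]
7: 0xe4 (blk 28, set 0) → MISS  vc=[31, 16]
8: 0xe4 (blk 28, set 0) → L1-HIT  vc=[31, 16]
9: 0xe5 (blk 28, set 0) → L1-HIT  vc=[31, 16]
10: 0xe6 (blk 28, set 0) → L1-HIT  vc=[31, 16]

VC = [31, 16]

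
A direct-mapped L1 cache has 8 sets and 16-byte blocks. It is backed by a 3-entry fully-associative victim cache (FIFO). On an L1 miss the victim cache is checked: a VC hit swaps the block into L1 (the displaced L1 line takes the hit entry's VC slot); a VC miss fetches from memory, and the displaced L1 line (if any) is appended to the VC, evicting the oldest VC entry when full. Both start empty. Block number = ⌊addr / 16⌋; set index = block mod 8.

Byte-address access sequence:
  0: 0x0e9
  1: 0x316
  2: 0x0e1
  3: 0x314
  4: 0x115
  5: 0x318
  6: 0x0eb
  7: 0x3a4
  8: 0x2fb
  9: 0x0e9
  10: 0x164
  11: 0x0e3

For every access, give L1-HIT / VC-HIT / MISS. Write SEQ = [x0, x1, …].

#0 0xe9→b14/s6 MISS; vc=[]
#1 0x316→b49/s1 MISS; vc=[]
#2 0xe1→b14/s6 L1-HIT; vc=[]
#3 0x314→b49/s1 L1-HIT; vc=[]
#4 0x115→b17/s1 MISS; vc=[49]
#5 0x318→b49/s1 VC-HIT; vc=[17]
#6 0xeb→b14/s6 L1-HIT; vc=[17]
#7 0x3a4→b58/s2 MISS; vc=[17]
#8 0x2fb→b47/s7 MISS; vc=[17]
#9 0xe9→b14/s6 L1-HIT; vc=[17]
#10 0x164→b22/s6 MISS; vc=[17,14]
#11 0xe3→b14/s6 VC-HIT; vc=[17,22]

SEQ = [MISS, MISS, L1-HIT, L1-HIT, MISS, VC-HIT, L1-HIT, MISS, MISS, L1-HIT, MISS, VC-HIT]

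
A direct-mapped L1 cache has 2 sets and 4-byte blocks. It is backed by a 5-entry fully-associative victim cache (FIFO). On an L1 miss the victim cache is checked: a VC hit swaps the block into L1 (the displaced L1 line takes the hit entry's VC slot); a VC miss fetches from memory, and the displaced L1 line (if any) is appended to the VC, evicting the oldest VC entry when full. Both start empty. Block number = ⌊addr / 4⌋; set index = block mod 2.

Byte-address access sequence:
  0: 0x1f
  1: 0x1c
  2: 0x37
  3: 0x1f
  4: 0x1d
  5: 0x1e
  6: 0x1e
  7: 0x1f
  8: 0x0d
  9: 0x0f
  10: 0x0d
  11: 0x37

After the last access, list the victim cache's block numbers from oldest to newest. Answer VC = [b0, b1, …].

VC = [3, 7]

  [0] addr=0x1f blk=7 s=1: MISS | VC []
  [1] addr=0x1c blk=7 s=1: L1-HIT | VC []
  [2] addr=0x37 blk=13 s=1: MISS | VC [7]
  [3] addr=0x1f blk=7 s=1: VC-HIT | VC [13]
  [4] addr=0x1d blk=7 s=1: L1-HIT | VC [13]
  [5] addr=0x1e blk=7 s=1: L1-HIT | VC [13]
  [6] addr=0x1e blk=7 s=1: L1-HIT | VC [13]
  [7] addr=0x1f blk=7 s=1: L1-HIT | VC [13]
  [8] addr=0xd blk=3 s=1: MISS | VC [13, 7]
  [9] addr=0xf blk=3 s=1: L1-HIT | VC [13, 7]
  [10] addr=0xd blk=3 s=1: L1-HIT | VC [13, 7]
  [11] addr=0x37 blk=13 s=1: VC-HIT | VC [3, 7]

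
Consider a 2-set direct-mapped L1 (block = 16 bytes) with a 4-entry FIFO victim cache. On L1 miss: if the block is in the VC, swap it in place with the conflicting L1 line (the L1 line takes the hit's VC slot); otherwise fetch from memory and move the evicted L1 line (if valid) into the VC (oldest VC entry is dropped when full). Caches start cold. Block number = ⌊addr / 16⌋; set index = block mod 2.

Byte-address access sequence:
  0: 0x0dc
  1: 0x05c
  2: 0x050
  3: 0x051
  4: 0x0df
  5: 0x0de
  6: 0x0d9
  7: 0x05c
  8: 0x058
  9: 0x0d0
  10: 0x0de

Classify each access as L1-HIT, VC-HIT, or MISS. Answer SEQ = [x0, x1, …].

SEQ = [MISS, MISS, L1-HIT, L1-HIT, VC-HIT, L1-HIT, L1-HIT, VC-HIT, L1-HIT, VC-HIT, L1-HIT]

  [0] addr=0xdc blk=13 s=1: MISS | VC []
  [1] addr=0x5c blk=5 s=1: MISS | VC [13]
  [2] addr=0x50 blk=5 s=1: L1-HIT | VC [13]
  [3] addr=0x51 blk=5 s=1: L1-HIT | VC [13]
  [4] addr=0xdf blk=13 s=1: VC-HIT | VC [5]
  [5] addr=0xde blk=13 s=1: L1-HIT | VC [5]
  [6] addr=0xd9 blk=13 s=1: L1-HIT | VC [5]
  [7] addr=0x5c blk=5 s=1: VC-HIT | VC [13]
  [8] addr=0x58 blk=5 s=1: L1-HIT | VC [13]
  [9] addr=0xd0 blk=13 s=1: VC-HIT | VC [5]
  [10] addr=0xde blk=13 s=1: L1-HIT | VC [5]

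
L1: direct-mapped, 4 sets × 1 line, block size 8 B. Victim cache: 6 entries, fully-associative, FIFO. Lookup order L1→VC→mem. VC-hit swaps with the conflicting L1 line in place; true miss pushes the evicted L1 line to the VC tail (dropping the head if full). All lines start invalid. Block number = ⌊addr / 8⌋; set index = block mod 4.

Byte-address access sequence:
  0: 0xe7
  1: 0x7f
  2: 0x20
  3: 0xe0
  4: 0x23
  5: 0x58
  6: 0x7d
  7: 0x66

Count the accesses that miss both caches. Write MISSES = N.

MISSES = 5

0: 0xe7 (blk 28, set 0) → MISS  vc=[]
1: 0x7f (blk 15, set 3) → MISS  vc=[]
2: 0x20 (blk 4, set 0) → MISS  vc=[28]
3: 0xe0 (blk 28, set 0) → VC-HIT  vc=[4]
4: 0x23 (blk 4, set 0) → VC-HIT  vc=[28]
5: 0x58 (blk 11, set 3) → MISS  vc=[28, 15]
6: 0x7d (blk 15, set 3) → VC-HIT  vc=[28, 11]
7: 0x66 (blk 12, set 0) → MISS  vc=[28, 11, 4]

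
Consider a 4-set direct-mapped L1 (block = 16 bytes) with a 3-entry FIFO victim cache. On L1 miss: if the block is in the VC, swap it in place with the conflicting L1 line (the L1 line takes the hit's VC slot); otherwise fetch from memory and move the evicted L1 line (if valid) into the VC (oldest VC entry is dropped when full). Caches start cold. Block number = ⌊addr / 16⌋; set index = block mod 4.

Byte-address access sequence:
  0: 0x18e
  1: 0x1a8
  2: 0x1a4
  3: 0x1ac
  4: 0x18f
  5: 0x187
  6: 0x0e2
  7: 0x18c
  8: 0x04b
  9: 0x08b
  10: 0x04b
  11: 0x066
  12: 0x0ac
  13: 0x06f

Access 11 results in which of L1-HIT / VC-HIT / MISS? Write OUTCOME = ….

#0 0x18e→b24/s0 MISS; vc=[]
#1 0x1a8→b26/s2 MISS; vc=[]
#2 0x1a4→b26/s2 L1-HIT; vc=[]
#3 0x1ac→b26/s2 L1-HIT; vc=[]
#4 0x18f→b24/s0 L1-HIT; vc=[]
#5 0x187→b24/s0 L1-HIT; vc=[]
#6 0xe2→b14/s2 MISS; vc=[26]
#7 0x18c→b24/s0 L1-HIT; vc=[26]
#8 0x4b→b4/s0 MISS; vc=[26,24]
#9 0x8b→b8/s0 MISS; vc=[26,24,4]
#10 0x4b→b4/s0 VC-HIT; vc=[26,24,8]
#11 0x66→b6/s2 MISS; vc=[24,8,14]
#12 0xac→b10/s2 MISS; vc=[8,14,6]
#13 0x6f→b6/s2 VC-HIT; vc=[8,14,10]

OUTCOME = MISS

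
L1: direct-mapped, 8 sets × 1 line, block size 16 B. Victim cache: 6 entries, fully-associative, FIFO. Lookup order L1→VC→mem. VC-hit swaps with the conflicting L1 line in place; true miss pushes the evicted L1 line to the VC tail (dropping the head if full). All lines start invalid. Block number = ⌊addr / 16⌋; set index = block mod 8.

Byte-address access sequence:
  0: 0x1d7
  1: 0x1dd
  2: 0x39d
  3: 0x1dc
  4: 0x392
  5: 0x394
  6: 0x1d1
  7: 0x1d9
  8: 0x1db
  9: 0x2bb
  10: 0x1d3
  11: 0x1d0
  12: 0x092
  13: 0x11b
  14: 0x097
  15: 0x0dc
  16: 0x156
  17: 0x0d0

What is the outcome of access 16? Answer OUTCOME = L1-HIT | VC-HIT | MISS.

OUTCOME = MISS

0: 0x1d7 (blk 29, set 5) → MISS  vc=[]
1: 0x1dd (blk 29, set 5) → L1-HIT  vc=[]
2: 0x39d (blk 57, set 1) → MISS  vc=[]
3: 0x1dc (blk 29, set 5) → L1-HIT  vc=[]
4: 0x392 (blk 57, set 1) → L1-HIT  vc=[]
5: 0x394 (blk 57, set 1) → L1-HIT  vc=[]
6: 0x1d1 (blk 29, set 5) → L1-HIT  vc=[]
7: 0x1d9 (blk 29, set 5) → L1-HIT  vc=[]
8: 0x1db (blk 29, set 5) → L1-HIT  vc=[]
9: 0x2bb (blk 43, set 3) → MISS  vc=[]
10: 0x1d3 (blk 29, set 5) → L1-HIT  vc=[]
11: 0x1d0 (blk 29, set 5) → L1-HIT  vc=[]
12: 0x92 (blk 9, set 1) → MISS  vc=[57]
13: 0x11b (blk 17, set 1) → MISS  vc=[57, 9]
14: 0x97 (blk 9, set 1) → VC-HIT  vc=[57, 17]
15: 0xdc (blk 13, set 5) → MISS  vc=[57, 17, 29]
16: 0x156 (blk 21, set 5) → MISS  vc=[57, 17, 29, 13]
17: 0xd0 (blk 13, set 5) → VC-HIT  vc=[57, 17, 29, 21]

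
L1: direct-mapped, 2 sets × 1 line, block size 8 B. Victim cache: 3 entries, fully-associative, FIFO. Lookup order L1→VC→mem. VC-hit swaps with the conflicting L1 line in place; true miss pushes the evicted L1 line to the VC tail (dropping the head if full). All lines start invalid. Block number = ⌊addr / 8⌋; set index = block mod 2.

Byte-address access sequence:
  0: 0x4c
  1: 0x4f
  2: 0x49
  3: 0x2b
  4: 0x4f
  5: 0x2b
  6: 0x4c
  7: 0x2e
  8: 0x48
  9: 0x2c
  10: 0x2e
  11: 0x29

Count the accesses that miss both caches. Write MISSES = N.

0: 0x4c (blk 9, set 1) → MISS  vc=[]
1: 0x4f (blk 9, set 1) → L1-HIT  vc=[]
2: 0x49 (blk 9, set 1) → L1-HIT  vc=[]
3: 0x2b (blk 5, set 1) → MISS  vc=[9]
4: 0x4f (blk 9, set 1) → VC-HIT  vc=[5]
5: 0x2b (blk 5, set 1) → VC-HIT  vc=[9]
6: 0x4c (blk 9, set 1) → VC-HIT  vc=[5]
7: 0x2e (blk 5, set 1) → VC-HIT  vc=[9]
8: 0x48 (blk 9, set 1) → VC-HIT  vc=[5]
9: 0x2c (blk 5, set 1) → VC-HIT  vc=[9]
10: 0x2e (blk 5, set 1) → L1-HIT  vc=[9]
11: 0x29 (blk 5, set 1) → L1-HIT  vc=[9]

MISSES = 2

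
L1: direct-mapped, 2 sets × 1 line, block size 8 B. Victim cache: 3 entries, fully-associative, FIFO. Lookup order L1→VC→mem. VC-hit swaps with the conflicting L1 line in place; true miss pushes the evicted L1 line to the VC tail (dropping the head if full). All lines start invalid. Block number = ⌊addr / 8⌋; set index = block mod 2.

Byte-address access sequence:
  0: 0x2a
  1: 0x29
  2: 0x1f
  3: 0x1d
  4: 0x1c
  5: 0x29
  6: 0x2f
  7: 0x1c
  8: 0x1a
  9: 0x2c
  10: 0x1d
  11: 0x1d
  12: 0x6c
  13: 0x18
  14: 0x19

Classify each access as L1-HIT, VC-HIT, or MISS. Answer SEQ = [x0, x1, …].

SEQ = [MISS, L1-HIT, MISS, L1-HIT, L1-HIT, VC-HIT, L1-HIT, VC-HIT, L1-HIT, VC-HIT, VC-HIT, L1-HIT, MISS, VC-HIT, L1-HIT]

#0 0x2a→b5/s1 MISS; vc=[]
#1 0x29→b5/s1 L1-HIT; vc=[]
#2 0x1f→b3/s1 MISS; vc=[5]
#3 0x1d→b3/s1 L1-HIT; vc=[5]
#4 0x1c→b3/s1 L1-HIT; vc=[5]
#5 0x29→b5/s1 VC-HIT; vc=[3]
#6 0x2f→b5/s1 L1-HIT; vc=[3]
#7 0x1c→b3/s1 VC-HIT; vc=[5]
#8 0x1a→b3/s1 L1-HIT; vc=[5]
#9 0x2c→b5/s1 VC-HIT; vc=[3]
#10 0x1d→b3/s1 VC-HIT; vc=[5]
#11 0x1d→b3/s1 L1-HIT; vc=[5]
#12 0x6c→b13/s1 MISS; vc=[5,3]
#13 0x18→b3/s1 VC-HIT; vc=[5,13]
#14 0x19→b3/s1 L1-HIT; vc=[5,13]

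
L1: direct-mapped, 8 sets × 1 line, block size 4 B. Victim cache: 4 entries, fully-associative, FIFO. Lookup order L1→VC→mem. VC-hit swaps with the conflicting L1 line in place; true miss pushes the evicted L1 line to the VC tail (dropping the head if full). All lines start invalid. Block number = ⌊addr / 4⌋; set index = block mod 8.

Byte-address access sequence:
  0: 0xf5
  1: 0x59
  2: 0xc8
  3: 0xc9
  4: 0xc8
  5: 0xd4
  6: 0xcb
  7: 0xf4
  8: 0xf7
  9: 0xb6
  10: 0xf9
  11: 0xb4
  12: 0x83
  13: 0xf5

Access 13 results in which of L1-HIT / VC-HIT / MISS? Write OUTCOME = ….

  [0] addr=0xf5 blk=61 s=5: MISS | VC []
  [1] addr=0x59 blk=22 s=6: MISS | VC []
  [2] addr=0xc8 blk=50 s=2: MISS | VC []
  [3] addr=0xc9 blk=50 s=2: L1-HIT | VC []
  [4] addr=0xc8 blk=50 s=2: L1-HIT | VC []
  [5] addr=0xd4 blk=53 s=5: MISS | VC [61]
  [6] addr=0xcb blk=50 s=2: L1-HIT | VC [61]
  [7] addr=0xf4 blk=61 s=5: VC-HIT | VC [53]
  [8] addr=0xf7 blk=61 s=5: L1-HIT | VC [53]
  [9] addr=0xb6 blk=45 s=5: MISS | VC [53, 61]
  [10] addr=0xf9 blk=62 s=6: MISS | VC [53, 61, 22]
  [11] addr=0xb4 blk=45 s=5: L1-HIT | VC [53, 61, 22]
  [12] addr=0x83 blk=32 s=0: MISS | VC [53, 61, 22]
  [13] addr=0xf5 blk=61 s=5: VC-HIT | VC [53, 45, 22]

OUTCOME = VC-HIT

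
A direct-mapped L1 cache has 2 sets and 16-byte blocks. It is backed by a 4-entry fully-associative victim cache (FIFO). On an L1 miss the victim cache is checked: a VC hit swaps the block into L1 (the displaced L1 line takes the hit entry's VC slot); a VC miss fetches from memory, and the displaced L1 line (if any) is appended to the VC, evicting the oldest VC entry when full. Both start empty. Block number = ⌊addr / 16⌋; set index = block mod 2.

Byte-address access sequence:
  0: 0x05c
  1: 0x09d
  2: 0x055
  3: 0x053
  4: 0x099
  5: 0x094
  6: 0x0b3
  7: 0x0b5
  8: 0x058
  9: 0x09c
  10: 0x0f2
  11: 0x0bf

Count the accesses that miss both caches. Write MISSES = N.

  [0] addr=0x5c blk=5 s=1: MISS | VC []
  [1] addr=0x9d blk=9 s=1: MISS | VC [5]
  [2] addr=0x55 blk=5 s=1: VC-HIT | VC [9]
  [3] addr=0x53 blk=5 s=1: L1-HIT | VC [9]
  [4] addr=0x99 blk=9 s=1: VC-HIT | VC [5]
  [5] addr=0x94 blk=9 s=1: L1-HIT | VC [5]
  [6] addr=0xb3 blk=11 s=1: MISS | VC [5, 9]
  [7] addr=0xb5 blk=11 s=1: L1-HIT | VC [5, 9]
  [8] addr=0x58 blk=5 s=1: VC-HIT | VC [11, 9]
  [9] addr=0x9c blk=9 s=1: VC-HIT | VC [11, 5]
  [10] addr=0xf2 blk=15 s=1: MISS | VC [11, 5, 9]
  [11] addr=0xbf blk=11 s=1: VC-HIT | VC [15, 5, 9]

MISSES = 4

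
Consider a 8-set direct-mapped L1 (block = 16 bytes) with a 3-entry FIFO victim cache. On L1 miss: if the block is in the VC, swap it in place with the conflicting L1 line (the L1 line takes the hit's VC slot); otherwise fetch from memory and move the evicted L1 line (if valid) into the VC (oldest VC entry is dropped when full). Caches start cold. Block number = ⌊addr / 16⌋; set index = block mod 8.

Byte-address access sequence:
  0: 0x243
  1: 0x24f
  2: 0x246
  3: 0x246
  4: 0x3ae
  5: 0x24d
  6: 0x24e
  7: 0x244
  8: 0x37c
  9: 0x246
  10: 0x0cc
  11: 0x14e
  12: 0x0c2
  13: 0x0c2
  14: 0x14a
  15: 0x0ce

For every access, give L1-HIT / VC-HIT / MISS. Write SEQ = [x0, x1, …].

#0 0x243→b36/s4 MISS; vc=[]
#1 0x24f→b36/s4 L1-HIT; vc=[]
#2 0x246→b36/s4 L1-HIT; vc=[]
#3 0x246→b36/s4 L1-HIT; vc=[]
#4 0x3ae→b58/s2 MISS; vc=[]
#5 0x24d→b36/s4 L1-HIT; vc=[]
#6 0x24e→b36/s4 L1-HIT; vc=[]
#7 0x244→b36/s4 L1-HIT; vc=[]
#8 0x37c→b55/s7 MISS; vc=[]
#9 0x246→b36/s4 L1-HIT; vc=[]
#10 0xcc→b12/s4 MISS; vc=[36]
#11 0x14e→b20/s4 MISS; vc=[36,12]
#12 0xc2→b12/s4 VC-HIT; vc=[36,20]
#13 0xc2→b12/s4 L1-HIT; vc=[36,20]
#14 0x14a→b20/s4 VC-HIT; vc=[36,12]
#15 0xce→b12/s4 VC-HIT; vc=[36,20]

SEQ = [MISS, L1-HIT, L1-HIT, L1-HIT, MISS, L1-HIT, L1-HIT, L1-HIT, MISS, L1-HIT, MISS, MISS, VC-HIT, L1-HIT, VC-HIT, VC-HIT]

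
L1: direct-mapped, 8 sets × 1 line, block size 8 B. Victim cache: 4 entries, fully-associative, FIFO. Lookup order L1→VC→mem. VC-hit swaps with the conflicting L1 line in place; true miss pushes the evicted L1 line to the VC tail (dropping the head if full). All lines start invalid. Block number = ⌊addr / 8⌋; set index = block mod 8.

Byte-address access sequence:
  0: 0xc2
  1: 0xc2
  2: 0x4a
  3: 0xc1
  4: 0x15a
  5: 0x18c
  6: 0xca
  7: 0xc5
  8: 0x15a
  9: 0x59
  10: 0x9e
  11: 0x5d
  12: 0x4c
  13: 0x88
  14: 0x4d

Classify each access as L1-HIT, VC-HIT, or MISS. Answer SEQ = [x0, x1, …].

SEQ = [MISS, L1-HIT, MISS, L1-HIT, MISS, MISS, MISS, L1-HIT, L1-HIT, MISS, MISS, VC-HIT, VC-HIT, MISS, VC-HIT]

#0 0xc2→b24/s0 MISS; vc=[]
#1 0xc2→b24/s0 L1-HIT; vc=[]
#2 0x4a→b9/s1 MISS; vc=[]
#3 0xc1→b24/s0 L1-HIT; vc=[]
#4 0x15a→b43/s3 MISS; vc=[]
#5 0x18c→b49/s1 MISS; vc=[9]
#6 0xca→b25/s1 MISS; vc=[9,49]
#7 0xc5→b24/s0 L1-HIT; vc=[9,49]
#8 0x15a→b43/s3 L1-HIT; vc=[9,49]
#9 0x59→b11/s3 MISS; vc=[9,49,43]
#10 0x9e→b19/s3 MISS; vc=[9,49,43,11]
#11 0x5d→b11/s3 VC-HIT; vc=[9,49,43,19]
#12 0x4c→b9/s1 VC-HIT; vc=[25,49,43,19]
#13 0x88→b17/s1 MISS; vc=[49,43,19,9]
#14 0x4d→b9/s1 VC-HIT; vc=[49,43,19,17]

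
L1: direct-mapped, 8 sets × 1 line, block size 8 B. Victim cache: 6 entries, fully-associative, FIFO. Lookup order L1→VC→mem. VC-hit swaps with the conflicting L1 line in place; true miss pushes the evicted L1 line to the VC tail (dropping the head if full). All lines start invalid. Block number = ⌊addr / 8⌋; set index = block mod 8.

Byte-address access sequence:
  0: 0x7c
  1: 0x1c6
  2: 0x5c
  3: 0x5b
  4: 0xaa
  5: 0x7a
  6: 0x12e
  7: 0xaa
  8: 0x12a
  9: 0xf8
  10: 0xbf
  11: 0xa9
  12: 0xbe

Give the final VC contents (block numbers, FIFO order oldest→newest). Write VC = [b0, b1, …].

VC = [37, 15, 31]

0: 0x7c (blk 15, set 7) → MISS  vc=[]
1: 0x1c6 (blk 56, set 0) → MISS  vc=[]
2: 0x5c (blk 11, set 3) → MISS  vc=[]
3: 0x5b (blk 11, set 3) → L1-HIT  vc=[]
4: 0xaa (blk 21, set 5) → MISS  vc=[]
5: 0x7a (blk 15, set 7) → L1-HIT  vc=[]
6: 0x12e (blk 37, set 5) → MISS  vc=[21]
7: 0xaa (blk 21, set 5) → VC-HIT  vc=[37]
8: 0x12a (blk 37, set 5) → VC-HIT  vc=[21]
9: 0xf8 (blk 31, set 7) → MISS  vc=[21, 15]
10: 0xbf (blk 23, set 7) → MISS  vc=[21, 15, 31]
11: 0xa9 (blk 21, set 5) → VC-HIT  vc=[37, 15, 31]
12: 0xbe (blk 23, set 7) → L1-HIT  vc=[37, 15, 31]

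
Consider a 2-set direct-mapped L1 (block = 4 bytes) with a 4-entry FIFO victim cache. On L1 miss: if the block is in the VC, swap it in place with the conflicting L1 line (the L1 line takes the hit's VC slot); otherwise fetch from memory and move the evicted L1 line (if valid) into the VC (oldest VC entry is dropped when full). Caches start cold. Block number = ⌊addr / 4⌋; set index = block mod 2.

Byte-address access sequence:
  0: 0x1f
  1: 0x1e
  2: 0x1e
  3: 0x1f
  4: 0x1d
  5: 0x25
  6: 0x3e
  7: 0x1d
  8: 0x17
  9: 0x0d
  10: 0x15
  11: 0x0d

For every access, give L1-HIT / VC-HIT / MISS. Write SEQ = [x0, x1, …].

#0 0x1f→b7/s1 MISS; vc=[]
#1 0x1e→b7/s1 L1-HIT; vc=[]
#2 0x1e→b7/s1 L1-HIT; vc=[]
#3 0x1f→b7/s1 L1-HIT; vc=[]
#4 0x1d→b7/s1 L1-HIT; vc=[]
#5 0x25→b9/s1 MISS; vc=[7]
#6 0x3e→b15/s1 MISS; vc=[7,9]
#7 0x1d→b7/s1 VC-HIT; vc=[15,9]
#8 0x17→b5/s1 MISS; vc=[15,9,7]
#9 0xd→b3/s1 MISS; vc=[15,9,7,5]
#10 0x15→b5/s1 VC-HIT; vc=[15,9,7,3]
#11 0xd→b3/s1 VC-HIT; vc=[15,9,7,5]

SEQ = [MISS, L1-HIT, L1-HIT, L1-HIT, L1-HIT, MISS, MISS, VC-HIT, MISS, MISS, VC-HIT, VC-HIT]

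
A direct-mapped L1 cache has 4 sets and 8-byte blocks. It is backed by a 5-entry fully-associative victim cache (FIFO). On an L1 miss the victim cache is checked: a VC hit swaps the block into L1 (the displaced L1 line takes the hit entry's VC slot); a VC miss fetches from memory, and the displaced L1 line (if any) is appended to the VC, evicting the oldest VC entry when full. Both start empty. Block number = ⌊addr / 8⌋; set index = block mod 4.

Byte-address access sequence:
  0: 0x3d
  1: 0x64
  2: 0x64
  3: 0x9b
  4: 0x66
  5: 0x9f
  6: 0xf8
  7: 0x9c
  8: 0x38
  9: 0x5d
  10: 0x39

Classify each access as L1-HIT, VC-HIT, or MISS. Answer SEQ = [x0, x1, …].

  [0] addr=0x3d blk=7 s=3: MISS | VC []
  [1] addr=0x64 blk=12 s=0: MISS | VC []
  [2] addr=0x64 blk=12 s=0: L1-HIT | VC []
  [3] addr=0x9b blk=19 s=3: MISS | VC [7]
  [4] addr=0x66 blk=12 s=0: L1-HIT | VC [7]
  [5] addr=0x9f blk=19 s=3: L1-HIT | VC [7]
  [6] addr=0xf8 blk=31 s=3: MISS | VC [7, 19]
  [7] addr=0x9c blk=19 s=3: VC-HIT | VC [7, 31]
  [8] addr=0x38 blk=7 s=3: VC-HIT | VC [19, 31]
  [9] addr=0x5d blk=11 s=3: MISS | VC [19, 31, 7]
  [10] addr=0x39 blk=7 s=3: VC-HIT | VC [19, 31, 11]

SEQ = [MISS, MISS, L1-HIT, MISS, L1-HIT, L1-HIT, MISS, VC-HIT, VC-HIT, MISS, VC-HIT]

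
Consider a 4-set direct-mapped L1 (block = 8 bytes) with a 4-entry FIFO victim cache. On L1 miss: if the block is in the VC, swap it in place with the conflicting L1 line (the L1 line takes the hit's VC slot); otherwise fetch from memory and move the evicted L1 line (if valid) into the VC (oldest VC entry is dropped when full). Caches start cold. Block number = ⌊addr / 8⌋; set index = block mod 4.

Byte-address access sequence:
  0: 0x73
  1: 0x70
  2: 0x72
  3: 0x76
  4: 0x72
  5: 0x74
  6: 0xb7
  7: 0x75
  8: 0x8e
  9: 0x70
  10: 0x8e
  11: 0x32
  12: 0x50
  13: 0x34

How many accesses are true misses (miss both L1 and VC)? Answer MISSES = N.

MISSES = 5

#0 0x73→b14/s2 MISS; vc=[]
#1 0x70→b14/s2 L1-HIT; vc=[]
#2 0x72→b14/s2 L1-HIT; vc=[]
#3 0x76→b14/s2 L1-HIT; vc=[]
#4 0x72→b14/s2 L1-HIT; vc=[]
#5 0x74→b14/s2 L1-HIT; vc=[]
#6 0xb7→b22/s2 MISS; vc=[14]
#7 0x75→b14/s2 VC-HIT; vc=[22]
#8 0x8e→b17/s1 MISS; vc=[22]
#9 0x70→b14/s2 L1-HIT; vc=[22]
#10 0x8e→b17/s1 L1-HIT; vc=[22]
#11 0x32→b6/s2 MISS; vc=[22,14]
#12 0x50→b10/s2 MISS; vc=[22,14,6]
#13 0x34→b6/s2 VC-HIT; vc=[22,14,10]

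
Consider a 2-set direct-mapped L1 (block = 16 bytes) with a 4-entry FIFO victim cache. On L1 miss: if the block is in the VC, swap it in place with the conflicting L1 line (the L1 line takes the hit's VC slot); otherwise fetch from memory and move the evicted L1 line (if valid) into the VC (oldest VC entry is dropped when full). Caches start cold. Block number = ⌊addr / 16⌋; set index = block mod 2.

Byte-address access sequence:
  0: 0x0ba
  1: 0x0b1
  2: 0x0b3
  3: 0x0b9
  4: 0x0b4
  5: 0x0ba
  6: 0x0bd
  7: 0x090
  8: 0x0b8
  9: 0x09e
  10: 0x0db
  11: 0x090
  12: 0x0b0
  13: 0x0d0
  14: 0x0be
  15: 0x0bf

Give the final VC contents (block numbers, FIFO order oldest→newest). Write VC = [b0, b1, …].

VC = [9, 13]

0: 0xba (blk 11, set 1) → MISS  vc=[]
1: 0xb1 (blk 11, set 1) → L1-HIT  vc=[]
2: 0xb3 (blk 11, set 1) → L1-HIT  vc=[]
3: 0xb9 (blk 11, set 1) → L1-HIT  vc=[]
4: 0xb4 (blk 11, set 1) → L1-HIT  vc=[]
5: 0xba (blk 11, set 1) → L1-HIT  vc=[]
6: 0xbd (blk 11, set 1) → L1-HIT  vc=[]
7: 0x90 (blk 9, set 1) → MISS  vc=[11]
8: 0xb8 (blk 11, set 1) → VC-HIT  vc=[9]
9: 0x9e (blk 9, set 1) → VC-HIT  vc=[11]
10: 0xdb (blk 13, set 1) → MISS  vc=[11, 9]
11: 0x90 (blk 9, set 1) → VC-HIT  vc=[11, 13]
12: 0xb0 (blk 11, set 1) → VC-HIT  vc=[9, 13]
13: 0xd0 (blk 13, set 1) → VC-HIT  vc=[9, 11]
14: 0xbe (blk 11, set 1) → VC-HIT  vc=[9, 13]
15: 0xbf (blk 11, set 1) → L1-HIT  vc=[9, 13]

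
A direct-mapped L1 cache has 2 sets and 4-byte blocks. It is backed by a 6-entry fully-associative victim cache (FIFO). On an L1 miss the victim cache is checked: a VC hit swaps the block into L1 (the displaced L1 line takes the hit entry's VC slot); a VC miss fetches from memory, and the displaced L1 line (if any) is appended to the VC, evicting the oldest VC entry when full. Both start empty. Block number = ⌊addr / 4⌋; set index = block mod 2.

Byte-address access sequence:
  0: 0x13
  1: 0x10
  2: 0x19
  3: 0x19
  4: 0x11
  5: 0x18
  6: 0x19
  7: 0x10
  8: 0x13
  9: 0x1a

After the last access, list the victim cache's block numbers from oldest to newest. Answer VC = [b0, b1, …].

#0 0x13→b4/s0 MISS; vc=[]
#1 0x10→b4/s0 L1-HIT; vc=[]
#2 0x19→b6/s0 MISS; vc=[4]
#3 0x19→b6/s0 L1-HIT; vc=[4]
#4 0x11→b4/s0 VC-HIT; vc=[6]
#5 0x18→b6/s0 VC-HIT; vc=[4]
#6 0x19→b6/s0 L1-HIT; vc=[4]
#7 0x10→b4/s0 VC-HIT; vc=[6]
#8 0x13→b4/s0 L1-HIT; vc=[6]
#9 0x1a→b6/s0 VC-HIT; vc=[4]

VC = [4]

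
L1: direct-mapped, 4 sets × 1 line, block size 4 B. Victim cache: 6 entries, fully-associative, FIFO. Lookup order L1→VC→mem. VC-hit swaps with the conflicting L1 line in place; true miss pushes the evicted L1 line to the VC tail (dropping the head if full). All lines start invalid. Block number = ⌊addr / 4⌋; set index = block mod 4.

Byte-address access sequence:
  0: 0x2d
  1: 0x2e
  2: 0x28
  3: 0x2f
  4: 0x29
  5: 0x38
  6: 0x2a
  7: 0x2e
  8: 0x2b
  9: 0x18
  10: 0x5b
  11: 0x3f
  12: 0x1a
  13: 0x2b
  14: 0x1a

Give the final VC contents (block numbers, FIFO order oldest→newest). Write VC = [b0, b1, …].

  [0] addr=0x2d blk=11 s=3: MISS | VC []
  [1] addr=0x2e blk=11 s=3: L1-HIT | VC []
  [2] addr=0x28 blk=10 s=2: MISS | VC []
  [3] addr=0x2f blk=11 s=3: L1-HIT | VC []
  [4] addr=0x29 blk=10 s=2: L1-HIT | VC []
  [5] addr=0x38 blk=14 s=2: MISS | VC [10]
  [6] addr=0x2a blk=10 s=2: VC-HIT | VC [14]
  [7] addr=0x2e blk=11 s=3: L1-HIT | VC [14]
  [8] addr=0x2b blk=10 s=2: L1-HIT | VC [14]
  [9] addr=0x18 blk=6 s=2: MISS | VC [14, 10]
  [10] addr=0x5b blk=22 s=2: MISS | VC [14, 10, 6]
  [11] addr=0x3f blk=15 s=3: MISS | VC [14, 10, 6, 11]
  [12] addr=0x1a blk=6 s=2: VC-HIT | VC [14, 10, 22, 11]
  [13] addr=0x2b blk=10 s=2: VC-HIT | VC [14, 6, 22, 11]
  [14] addr=0x1a blk=6 s=2: VC-HIT | VC [14, 10, 22, 11]

VC = [14, 10, 22, 11]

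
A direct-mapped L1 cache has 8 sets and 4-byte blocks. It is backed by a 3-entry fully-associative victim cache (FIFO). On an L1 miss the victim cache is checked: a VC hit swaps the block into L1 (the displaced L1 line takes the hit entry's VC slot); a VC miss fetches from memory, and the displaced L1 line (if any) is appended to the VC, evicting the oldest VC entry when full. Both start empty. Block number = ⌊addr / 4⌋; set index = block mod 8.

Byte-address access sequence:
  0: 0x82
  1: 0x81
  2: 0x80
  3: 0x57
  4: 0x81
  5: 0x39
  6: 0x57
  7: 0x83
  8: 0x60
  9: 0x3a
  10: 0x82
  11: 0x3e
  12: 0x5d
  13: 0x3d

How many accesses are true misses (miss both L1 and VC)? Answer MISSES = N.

MISSES = 6

#0 0x82→b32/s0 MISS; vc=[]
#1 0x81→b32/s0 L1-HIT; vc=[]
#2 0x80→b32/s0 L1-HIT; vc=[]
#3 0x57→b21/s5 MISS; vc=[]
#4 0x81→b32/s0 L1-HIT; vc=[]
#5 0x39→b14/s6 MISS; vc=[]
#6 0x57→b21/s5 L1-HIT; vc=[]
#7 0x83→b32/s0 L1-HIT; vc=[]
#8 0x60→b24/s0 MISS; vc=[32]
#9 0x3a→b14/s6 L1-HIT; vc=[32]
#10 0x82→b32/s0 VC-HIT; vc=[24]
#11 0x3e→b15/s7 MISS; vc=[24]
#12 0x5d→b23/s7 MISS; vc=[24,15]
#13 0x3d→b15/s7 VC-HIT; vc=[24,23]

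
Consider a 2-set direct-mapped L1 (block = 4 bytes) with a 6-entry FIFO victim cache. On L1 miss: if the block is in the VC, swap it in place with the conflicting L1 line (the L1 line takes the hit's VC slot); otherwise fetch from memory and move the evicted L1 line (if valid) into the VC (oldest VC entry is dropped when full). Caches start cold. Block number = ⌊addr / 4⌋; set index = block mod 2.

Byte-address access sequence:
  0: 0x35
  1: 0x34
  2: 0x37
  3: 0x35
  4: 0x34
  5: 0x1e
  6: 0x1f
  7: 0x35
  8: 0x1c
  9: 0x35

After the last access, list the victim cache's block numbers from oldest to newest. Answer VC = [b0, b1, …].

VC = [7]

0: 0x35 (blk 13, set 1) → MISS  vc=[]
1: 0x34 (blk 13, set 1) → L1-HIT  vc=[]
2: 0x37 (blk 13, set 1) → L1-HIT  vc=[]
3: 0x35 (blk 13, set 1) → L1-HIT  vc=[]
4: 0x34 (blk 13, set 1) → L1-HIT  vc=[]
5: 0x1e (blk 7, set 1) → MISS  vc=[13]
6: 0x1f (blk 7, set 1) → L1-HIT  vc=[13]
7: 0x35 (blk 13, set 1) → VC-HIT  vc=[7]
8: 0x1c (blk 7, set 1) → VC-HIT  vc=[13]
9: 0x35 (blk 13, set 1) → VC-HIT  vc=[7]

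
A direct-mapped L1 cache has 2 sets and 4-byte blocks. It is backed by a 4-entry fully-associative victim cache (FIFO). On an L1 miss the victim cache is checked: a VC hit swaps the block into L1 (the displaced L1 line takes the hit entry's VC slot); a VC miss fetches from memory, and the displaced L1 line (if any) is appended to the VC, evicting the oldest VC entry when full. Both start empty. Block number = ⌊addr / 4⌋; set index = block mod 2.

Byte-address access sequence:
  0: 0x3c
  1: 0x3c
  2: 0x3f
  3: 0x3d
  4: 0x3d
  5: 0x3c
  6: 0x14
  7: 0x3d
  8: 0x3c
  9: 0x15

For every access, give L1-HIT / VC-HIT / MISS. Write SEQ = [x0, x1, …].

  [0] addr=0x3c blk=15 s=1: MISS | VC []
  [1] addr=0x3c blk=15 s=1: L1-HIT | VC []
  [2] addr=0x3f blk=15 s=1: L1-HIT | VC []
  [3] addr=0x3d blk=15 s=1: L1-HIT | VC []
  [4] addr=0x3d blk=15 s=1: L1-HIT | VC []
  [5] addr=0x3c blk=15 s=1: L1-HIT | VC []
  [6] addr=0x14 blk=5 s=1: MISS | VC [15]
  [7] addr=0x3d blk=15 s=1: VC-HIT | VC [5]
  [8] addr=0x3c blk=15 s=1: L1-HIT | VC [5]
  [9] addr=0x15 blk=5 s=1: VC-HIT | VC [15]

SEQ = [MISS, L1-HIT, L1-HIT, L1-HIT, L1-HIT, L1-HIT, MISS, VC-HIT, L1-HIT, VC-HIT]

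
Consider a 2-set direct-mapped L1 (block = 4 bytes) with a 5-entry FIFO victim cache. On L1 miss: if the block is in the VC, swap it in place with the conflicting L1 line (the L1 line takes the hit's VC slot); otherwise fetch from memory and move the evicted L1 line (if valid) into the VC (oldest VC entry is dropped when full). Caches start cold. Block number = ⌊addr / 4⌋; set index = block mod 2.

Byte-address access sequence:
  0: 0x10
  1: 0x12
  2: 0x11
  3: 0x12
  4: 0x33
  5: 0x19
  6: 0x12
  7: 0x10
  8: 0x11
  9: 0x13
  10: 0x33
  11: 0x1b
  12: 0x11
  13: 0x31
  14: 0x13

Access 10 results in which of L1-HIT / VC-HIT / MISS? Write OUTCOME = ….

OUTCOME = VC-HIT

#0 0x10→b4/s0 MISS; vc=[]
#1 0x12→b4/s0 L1-HIT; vc=[]
#2 0x11→b4/s0 L1-HIT; vc=[]
#3 0x12→b4/s0 L1-HIT; vc=[]
#4 0x33→b12/s0 MISS; vc=[4]
#5 0x19→b6/s0 MISS; vc=[4,12]
#6 0x12→b4/s0 VC-HIT; vc=[6,12]
#7 0x10→b4/s0 L1-HIT; vc=[6,12]
#8 0x11→b4/s0 L1-HIT; vc=[6,12]
#9 0x13→b4/s0 L1-HIT; vc=[6,12]
#10 0x33→b12/s0 VC-HIT; vc=[6,4]
#11 0x1b→b6/s0 VC-HIT; vc=[12,4]
#12 0x11→b4/s0 VC-HIT; vc=[12,6]
#13 0x31→b12/s0 VC-HIT; vc=[4,6]
#14 0x13→b4/s0 VC-HIT; vc=[12,6]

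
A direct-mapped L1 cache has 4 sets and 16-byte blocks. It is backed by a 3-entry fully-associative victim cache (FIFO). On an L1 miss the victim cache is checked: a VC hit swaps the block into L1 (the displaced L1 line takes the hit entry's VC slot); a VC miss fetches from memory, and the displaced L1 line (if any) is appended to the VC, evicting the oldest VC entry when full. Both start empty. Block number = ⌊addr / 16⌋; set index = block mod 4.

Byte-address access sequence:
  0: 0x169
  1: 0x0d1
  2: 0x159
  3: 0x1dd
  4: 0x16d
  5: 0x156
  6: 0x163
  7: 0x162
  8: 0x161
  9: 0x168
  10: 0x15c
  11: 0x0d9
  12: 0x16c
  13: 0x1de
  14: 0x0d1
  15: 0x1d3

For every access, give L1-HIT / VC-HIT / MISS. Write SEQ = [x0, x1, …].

SEQ = [MISS, MISS, MISS, MISS, L1-HIT, VC-HIT, L1-HIT, L1-HIT, L1-HIT, L1-HIT, L1-HIT, VC-HIT, L1-HIT, VC-HIT, VC-HIT, VC-HIT]

#0 0x169→b22/s2 MISS; vc=[]
#1 0xd1→b13/s1 MISS; vc=[]
#2 0x159→b21/s1 MISS; vc=[13]
#3 0x1dd→b29/s1 MISS; vc=[13,21]
#4 0x16d→b22/s2 L1-HIT; vc=[13,21]
#5 0x156→b21/s1 VC-HIT; vc=[13,29]
#6 0x163→b22/s2 L1-HIT; vc=[13,29]
#7 0x162→b22/s2 L1-HIT; vc=[13,29]
#8 0x161→b22/s2 L1-HIT; vc=[13,29]
#9 0x168→b22/s2 L1-HIT; vc=[13,29]
#10 0x15c→b21/s1 L1-HIT; vc=[13,29]
#11 0xd9→b13/s1 VC-HIT; vc=[21,29]
#12 0x16c→b22/s2 L1-HIT; vc=[21,29]
#13 0x1de→b29/s1 VC-HIT; vc=[21,13]
#14 0xd1→b13/s1 VC-HIT; vc=[21,29]
#15 0x1d3→b29/s1 VC-HIT; vc=[21,13]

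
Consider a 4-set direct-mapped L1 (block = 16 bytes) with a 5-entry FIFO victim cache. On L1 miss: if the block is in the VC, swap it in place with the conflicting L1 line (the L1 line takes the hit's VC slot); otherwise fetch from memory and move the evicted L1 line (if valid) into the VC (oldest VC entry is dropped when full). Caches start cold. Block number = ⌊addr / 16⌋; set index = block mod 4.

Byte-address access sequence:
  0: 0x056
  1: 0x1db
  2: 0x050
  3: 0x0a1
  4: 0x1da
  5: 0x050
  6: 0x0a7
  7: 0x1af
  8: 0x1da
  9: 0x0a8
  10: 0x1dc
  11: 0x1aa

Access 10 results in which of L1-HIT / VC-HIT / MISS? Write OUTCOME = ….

OUTCOME = L1-HIT

  [0] addr=0x56 blk=5 s=1: MISS | VC []
  [1] addr=0x1db blk=29 s=1: MISS | VC [5]
  [2] addr=0x50 blk=5 s=1: VC-HIT | VC [29]
  [3] addr=0xa1 blk=10 s=2: MISS | VC [29]
  [4] addr=0x1da blk=29 s=1: VC-HIT | VC [5]
  [5] addr=0x50 blk=5 s=1: VC-HIT | VC [29]
  [6] addr=0xa7 blk=10 s=2: L1-HIT | VC [29]
  [7] addr=0x1af blk=26 s=2: MISS | VC [29, 10]
  [8] addr=0x1da blk=29 s=1: VC-HIT | VC [5, 10]
  [9] addr=0xa8 blk=10 s=2: VC-HIT | VC [5, 26]
  [10] addr=0x1dc blk=29 s=1: L1-HIT | VC [5, 26]
  [11] addr=0x1aa blk=26 s=2: VC-HIT | VC [5, 10]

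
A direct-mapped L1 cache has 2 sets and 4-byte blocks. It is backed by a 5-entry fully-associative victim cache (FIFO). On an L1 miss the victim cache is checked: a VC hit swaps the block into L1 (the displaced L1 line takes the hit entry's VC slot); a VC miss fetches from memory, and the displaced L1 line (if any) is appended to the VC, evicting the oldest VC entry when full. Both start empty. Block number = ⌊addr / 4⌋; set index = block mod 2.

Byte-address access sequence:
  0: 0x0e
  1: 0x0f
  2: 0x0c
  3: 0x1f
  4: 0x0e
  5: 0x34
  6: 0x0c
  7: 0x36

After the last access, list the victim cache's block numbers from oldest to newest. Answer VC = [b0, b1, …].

  [0] addr=0xe blk=3 s=1: MISS | VC []
  [1] addr=0xf blk=3 s=1: L1-HIT | VC []
  [2] addr=0xc blk=3 s=1: L1-HIT | VC []
  [3] addr=0x1f blk=7 s=1: MISS | VC [3]
  [4] addr=0xe blk=3 s=1: VC-HIT | VC [7]
  [5] addr=0x34 blk=13 s=1: MISS | VC [7, 3]
  [6] addr=0xc blk=3 s=1: VC-HIT | VC [7, 13]
  [7] addr=0x36 blk=13 s=1: VC-HIT | VC [7, 3]

VC = [7, 3]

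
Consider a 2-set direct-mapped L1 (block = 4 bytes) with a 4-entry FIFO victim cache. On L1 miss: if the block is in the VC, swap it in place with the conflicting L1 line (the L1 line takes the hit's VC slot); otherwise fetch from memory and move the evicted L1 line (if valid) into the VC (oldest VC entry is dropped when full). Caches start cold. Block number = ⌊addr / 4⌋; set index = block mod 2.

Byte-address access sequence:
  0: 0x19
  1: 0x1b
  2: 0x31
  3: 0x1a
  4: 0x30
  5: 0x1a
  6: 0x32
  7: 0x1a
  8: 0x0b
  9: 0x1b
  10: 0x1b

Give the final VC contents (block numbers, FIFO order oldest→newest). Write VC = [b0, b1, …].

0: 0x19 (blk 6, set 0) → MISS  vc=[]
1: 0x1b (blk 6, set 0) → L1-HIT  vc=[]
2: 0x31 (blk 12, set 0) → MISS  vc=[6]
3: 0x1a (blk 6, set 0) → VC-HIT  vc=[12]
4: 0x30 (blk 12, set 0) → VC-HIT  vc=[6]
5: 0x1a (blk 6, set 0) → VC-HIT  vc=[12]
6: 0x32 (blk 12, set 0) → VC-HIT  vc=[6]
7: 0x1a (blk 6, set 0) → VC-HIT  vc=[12]
8: 0xb (blk 2, set 0) → MISS  vc=[12, 6]
9: 0x1b (blk 6, set 0) → VC-HIT  vc=[12, 2]
10: 0x1b (blk 6, set 0) → L1-HIT  vc=[12, 2]

VC = [12, 2]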